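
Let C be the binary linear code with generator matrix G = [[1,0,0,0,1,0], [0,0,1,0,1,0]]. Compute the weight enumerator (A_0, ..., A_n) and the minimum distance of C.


Weight distribution: A_0 = 1, A_2 = 3. Minimum distance d = 2.

Enumerate all 2^2 = 4 messages m ∈ F_2^2.
For each, compute codeword c = mG in F_2^6, then tally its weight.
  m = 00 → c = 000000, weight = 0.
  m = 10 → c = 100010, weight = 2.
  m = 01 → c = 001010, weight = 2.
  m = 11 → c = 101000, weight = 2.
Tally weights:
  weight 0: 1 codewords.
  weight 2: 3 codewords.
Minimum distance d = smallest w > 0 with A_w > 0 = 2.
Sanity: Σ A_w = 4 = 2^2 = 4 ✓.


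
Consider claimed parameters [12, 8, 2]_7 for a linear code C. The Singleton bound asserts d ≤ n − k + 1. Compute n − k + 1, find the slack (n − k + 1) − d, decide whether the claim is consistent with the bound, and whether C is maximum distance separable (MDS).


Singleton RHS = n − k + 1 = 5, slack = 3, bound satisfied, not MDS.

Singleton bound: d ≤ n − k + 1.
Here n = 12, k = 8, so n − k + 1 = 5.
Given d = 2, check d ≤ 5: YES.
Slack = (n − k + 1) − d = 3.
The code is NOT MDS (slack = 3 > 0).
Description: the claimed parameters are [12, 8, 2]_7; such a code would be non-MDS.


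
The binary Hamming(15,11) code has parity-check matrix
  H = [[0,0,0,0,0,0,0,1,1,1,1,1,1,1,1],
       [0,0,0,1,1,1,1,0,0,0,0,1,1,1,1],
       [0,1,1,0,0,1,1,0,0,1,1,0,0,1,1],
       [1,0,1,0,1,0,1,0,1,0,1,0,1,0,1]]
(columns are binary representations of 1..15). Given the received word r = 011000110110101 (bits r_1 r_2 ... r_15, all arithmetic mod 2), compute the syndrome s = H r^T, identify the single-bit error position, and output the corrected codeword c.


s = (1, 1, 0, 1)^T, error position = 13, corrected codeword c = 011000110110001

Compute s = H r^T mod 2 one row at a time:
  s_1 = 1 + 0 + 1 + 1 + 0 + 1 + 0 + 1 = 5 ≡ 1 (mod 2).
  s_2 = 0 + 0 + 0 + 1 + 0 + 1 + 0 + 1 = 3 ≡ 1 (mod 2).
  s_3 = 1 + 1 + 0 + 1 + 1 + 1 + 0 + 1 = 6 ≡ 0 (mod 2).
  s_4 = 0 + 1 + 0 + 1 + 0 + 1 + 1 + 1 = 5 ≡ 1 (mod 2).
s = (1, 1, 0, 1)^T — this equals column 13 of H (binary 1101), so error is at position 13.
Correct: flip bit 13 of r = 011000110110101 to get c = 011000110110001.


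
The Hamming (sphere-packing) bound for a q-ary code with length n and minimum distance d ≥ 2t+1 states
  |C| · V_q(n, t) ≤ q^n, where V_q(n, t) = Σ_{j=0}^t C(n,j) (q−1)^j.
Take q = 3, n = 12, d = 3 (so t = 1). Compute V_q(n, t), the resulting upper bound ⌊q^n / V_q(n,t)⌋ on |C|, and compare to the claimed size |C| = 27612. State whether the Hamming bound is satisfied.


V_q(n, t) = 25, q^n = 531441, Hamming bound = 21257, |C| = 27612 > bound (violated).

Step 1: Compute V_q(n, t) = Σ_{j=0}^1 C(n, j) (q−1)^j.
  j = 0: C(12,0)·(2)^0 = 1·1 = 1.
  j = 1: C(12,1)·(2)^1 = 12·2 = 24.
  V_q(n, t) = 1 + 24 = 25.
Step 2: q^n = 3^12 = 531441.
Step 3: Hamming bound ⌊q^n / V_q(n,t)⌋ = ⌊531441/25⌋ = 21257.
Step 4: Compare |C| = 27612 to 21257: violated.
The claimed |C| lies above the Hamming bound, so no 3-ary code of length 12 with d ≥ 3 can have 27612 codewords.


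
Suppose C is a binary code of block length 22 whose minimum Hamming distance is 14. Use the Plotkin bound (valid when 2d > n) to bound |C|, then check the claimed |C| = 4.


Plotkin bound M ≤ 4; given |C| = 4 ≤ bound (satisfied).

Check applicability: 2d = 28, n = 22.
2d − n = 6 > 0, so Plotkin applies.
Compute d/(2d−n) = 14/6 ≈ 2.3333.
⌊d/(2d−n)⌋ = 2.
Plotkin bound: M ≤ 2·2 = 4.
Given |C| = 4, check: satisfied.
This |C| is at the Plotkin bound.


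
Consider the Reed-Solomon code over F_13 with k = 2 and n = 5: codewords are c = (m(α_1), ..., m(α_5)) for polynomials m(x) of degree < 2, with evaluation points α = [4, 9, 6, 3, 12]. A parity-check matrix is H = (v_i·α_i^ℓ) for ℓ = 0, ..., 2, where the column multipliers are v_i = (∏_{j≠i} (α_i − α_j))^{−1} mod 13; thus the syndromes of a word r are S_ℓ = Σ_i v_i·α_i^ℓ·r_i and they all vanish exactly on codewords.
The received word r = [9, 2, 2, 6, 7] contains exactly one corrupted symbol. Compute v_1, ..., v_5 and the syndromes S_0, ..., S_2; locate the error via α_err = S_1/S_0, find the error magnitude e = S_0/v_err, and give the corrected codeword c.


S = (10, 12, 4), error at position 2, error magnitude e = 4, c = [9, 11, 2, 6, 7].

Step 1: column multipliers v_i = (∏_{j≠i}(α_i − α_j))^{−1} mod 13.
  i = 1 (α = 4): (4−9)(4−6)(4−3)(4−12) = (−5)·(−2)·1·(−8) = −80 ≡ 11, so v_1 = 11^{−1} = 6 (mod 13).
  i = 2 (α = 9): (9−4)(9−6)(9−3)(9−12) = 5·3·6·(−3) = −270 ≡ 3, so v_2 = 3^{−1} = 9 (mod 13).
  i = 3 (α = 6): (6−4)(6−9)(6−3)(6−12) = 2·(−3)·3·(−6) = 108 ≡ 4, so v_3 = 4^{−1} = 10 (mod 13).
  i = 4 (α = 3): (3−4)(3−9)(3−6)(3−12) = (−1)·(−6)·(−3)·(−9) = 162 ≡ 6, so v_4 = 6^{−1} = 11 (mod 13).
  i = 5 (α = 12): (12−4)(12−9)(12−6)(12−3) = 8·3·6·9 = 1296 ≡ 9, so v_5 = 9^{−1} = 3 (mod 13).
  v = [6, 9, 10, 11, 3].
Step 2: syndromes of r = [9, 2, 2, 6, 7] (all sums mod 13).
  S_0 = Σ v_i r_i = 6·9 + 9·2 + 10·2 + 11·6 + 3·7 = 179 ≡ 10.
  S_1 = Σ v_i α_i r_i = 6·4·9 + 9·9·2 + 10·6·2 + 11·3·6 + 3·12·7 = 948 ≡ 12.
  α_i^2 mod 13 = [3, 3, 10, 9, 1].
  S_2 = Σ v_i α_i^2 r_i = 6·3·9 + 9·3·2 + 10·10·2 + 11·9·6 + 3·1·7 = 1031 ≡ 4.
  S = (10, 12, 4) ≠ 0, so r is not a codeword (an error is present).
Step 3: locate the error. For a single error e at position i, S_ℓ = v_i·e·α_i^ℓ, so α_err = S_1/S_0.
  S_0^{−1} = 10^{−1} = 4 (mod 13), so α_err = 12·4 = 48 ≡ 9 = α_2. Error position i = 2.
  Consistency check: S_2/S_1 = 4·12 = 48 ≡ 9 = α_err ✓ (single-error assumption holds).
Step 4: error magnitude e = S_0/v_2 = S_0·∏_{j≠2}(α_2 − α_j) = 10·3 = 30 ≡ 4 (mod 13).
Step 5: correct position 2: c_2 = r_2 − e = 2 − 4 ≡ 11 (mod 13). Hence c = [9, 11, 2, 6, 7].
  Check: interpolating c through the α_i gives m(x) = 10 + 3·x (degree < 2) with m(α_i) = c_i for every i, so c is indeed a codeword.


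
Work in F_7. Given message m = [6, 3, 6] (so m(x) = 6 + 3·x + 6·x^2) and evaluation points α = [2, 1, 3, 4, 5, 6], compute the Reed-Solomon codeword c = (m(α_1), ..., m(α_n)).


c = [1, 1, 6, 2, 3, 2]

Message polynomial: m(x) = 6 + 3·x + 6·x^2 (mod 7).
For each evaluation point α_i, compute m(α_i) mod 7:
  α_1 = 2: Horner steps 6 → 1 → 1, so m(2) = 1.
  α_2 = 1: Horner steps 6 → 2 → 1, so m(1) = 1.
  α_3 = 3: Horner steps 6 → 0 → 6, so m(3) = 6.
  α_4 = 4: Horner steps 6 → 6 → 2, so m(4) = 2.
  α_5 = 5: Horner steps 6 → 5 → 3, so m(5) = 3.
  α_6 = 6: Horner steps 6 → 4 → 2, so m(6) = 2.
Codeword c = [1, 1, 6, 2, 3, 2] ∈ F_7^6.


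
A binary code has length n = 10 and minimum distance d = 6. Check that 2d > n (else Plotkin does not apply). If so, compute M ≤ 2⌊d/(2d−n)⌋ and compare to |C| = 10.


Plotkin bound M ≤ 6; given |C| = 10 > bound (violated).

Check applicability: 2d = 12, n = 10.
2d − n = 2 > 0, so Plotkin applies.
Compute d/(2d−n) = 6/2 ≈ 3.0000.
⌊d/(2d−n)⌋ = 3.
Plotkin bound: M ≤ 2·3 = 6.
Given |C| = 10, check: VIOLATED.
This |C| is above the Plotkin bound, so no binary code with n = 10, d = 6 and 10 codewords exists.


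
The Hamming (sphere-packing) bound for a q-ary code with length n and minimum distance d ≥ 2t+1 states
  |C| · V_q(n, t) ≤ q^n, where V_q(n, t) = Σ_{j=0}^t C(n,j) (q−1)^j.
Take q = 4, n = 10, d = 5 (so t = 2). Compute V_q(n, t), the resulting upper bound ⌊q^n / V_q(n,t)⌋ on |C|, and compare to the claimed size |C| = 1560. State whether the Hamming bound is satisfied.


V_q(n, t) = 436, q^n = 1048576, Hamming bound = 2404, |C| = 1560 ≤ bound (satisfied).

Step 1: Compute V_q(n, t) = Σ_{j=0}^2 C(n, j) (q−1)^j.
  j = 0: C(10,0)·(3)^0 = 1·1 = 1.
  j = 1: C(10,1)·(3)^1 = 10·3 = 30.
  j = 2: C(10,2)·(3)^2 = 45·9 = 405.
  V_q(n, t) = 1 + 30 + 405 = 436.
Step 2: q^n = 4^10 = 1048576.
Step 3: Hamming bound ⌊q^n / V_q(n,t)⌋ = ⌊1048576/436⌋ = 2404.
Step 4: Compare |C| = 1560 to 2404: satisfied.
The claimed |C| lies below the Hamming bound.


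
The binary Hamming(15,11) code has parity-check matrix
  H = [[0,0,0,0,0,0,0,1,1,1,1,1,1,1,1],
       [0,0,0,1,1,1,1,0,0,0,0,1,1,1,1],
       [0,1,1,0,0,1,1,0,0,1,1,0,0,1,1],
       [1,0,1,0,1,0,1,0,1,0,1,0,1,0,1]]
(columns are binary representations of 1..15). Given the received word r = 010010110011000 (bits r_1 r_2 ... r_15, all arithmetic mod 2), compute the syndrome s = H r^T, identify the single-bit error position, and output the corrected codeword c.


s = (1, 1, 1, 1)^T, error position = 15, corrected codeword c = 010010110011001

Compute s = H r^T mod 2 one row at a time:
  s_1 = 1 + 0 + 0 + 1 + 1 + 0 + 0 + 0 = 3 ≡ 1 (mod 2).
  s_2 = 0 + 1 + 0 + 1 + 1 + 0 + 0 + 0 = 3 ≡ 1 (mod 2).
  s_3 = 1 + 0 + 0 + 1 + 0 + 1 + 0 + 0 = 3 ≡ 1 (mod 2).
  s_4 = 0 + 0 + 1 + 1 + 0 + 1 + 0 + 0 = 3 ≡ 1 (mod 2).
s = (1, 1, 1, 1)^T — this equals column 15 of H (binary 1111), so error is at position 15.
Correct: flip bit 15 of r = 010010110011000 to get c = 010010110011001.


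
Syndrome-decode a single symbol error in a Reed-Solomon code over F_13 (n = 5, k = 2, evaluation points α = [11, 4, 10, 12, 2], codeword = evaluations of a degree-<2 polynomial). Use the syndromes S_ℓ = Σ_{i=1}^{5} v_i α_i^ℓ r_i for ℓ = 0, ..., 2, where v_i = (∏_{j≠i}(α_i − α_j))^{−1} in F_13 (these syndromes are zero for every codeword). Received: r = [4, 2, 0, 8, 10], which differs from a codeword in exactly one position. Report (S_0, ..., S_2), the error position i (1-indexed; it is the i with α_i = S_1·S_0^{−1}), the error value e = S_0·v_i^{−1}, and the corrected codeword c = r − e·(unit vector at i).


S = (12, 11, 9), error at position 5, error magnitude e = 3, c = [4, 2, 0, 8, 7].

Step 1: column multipliers v_i = (∏_{j≠i}(α_i − α_j))^{−1} mod 13.
  i = 1 (α = 11): (11−4)(11−10)(11−12)(11−2) = 7·1·(−1)·9 = −63 ≡ 2, so v_1 = 2^{−1} = 7 (mod 13).
  i = 2 (α = 4): (4−11)(4−10)(4−12)(4−2) = (−7)·(−6)·(−8)·2 = −672 ≡ 4, so v_2 = 4^{−1} = 10 (mod 13).
  i = 3 (α = 10): (10−11)(10−4)(10−12)(10−2) = (−1)·6·(−2)·8 = 96 ≡ 5, so v_3 = 5^{−1} = 8 (mod 13).
  i = 4 (α = 12): (12−11)(12−4)(12−10)(12−2) = 1·8·2·10 = 160 ≡ 4, so v_4 = 4^{−1} = 10 (mod 13).
  i = 5 (α = 2): (2−11)(2−4)(2−10)(2−12) = (−9)·(−2)·(−8)·(−10) = 1440 ≡ 10, so v_5 = 10^{−1} = 4 (mod 13).
  v = [7, 10, 8, 10, 4].
Step 2: syndromes of r = [4, 2, 0, 8, 10] (all sums mod 13).
  S_0 = Σ v_i r_i = 7·4 + 10·2 + 8·0 + 10·8 + 4·10 = 168 ≡ 12.
  S_1 = Σ v_i α_i r_i = 7·11·4 + 10·4·2 + 8·10·0 + 10·12·8 + 4·2·10 = 1428 ≡ 11.
  α_i^2 mod 13 = [4, 3, 9, 1, 4].
  S_2 = Σ v_i α_i^2 r_i = 7·4·4 + 10·3·2 + 8·9·0 + 10·1·8 + 4·4·10 = 412 ≡ 9.
  S = (12, 11, 9) ≠ 0, so r is not a codeword (an error is present).
Step 3: locate the error. For a single error e at position i, S_ℓ = v_i·e·α_i^ℓ, so α_err = S_1/S_0.
  S_0^{−1} = 12^{−1} = 12 (mod 13), so α_err = 11·12 = 132 ≡ 2 = α_5. Error position i = 5.
  Consistency check: S_2/S_1 = 9·6 = 54 ≡ 2 = α_err ✓ (single-error assumption holds).
Step 4: error magnitude e = S_0/v_5 = S_0·∏_{j≠5}(α_5 − α_j) = 12·10 = 120 ≡ 3 (mod 13).
Step 5: correct position 5: c_5 = r_5 − e = 10 − 3 ≡ 7 (mod 13). Hence c = [4, 2, 0, 8, 7].
  Check: interpolating c through the α_i gives m(x) = 12 + 4·x (degree < 2) with m(α_i) = c_i for every i, so c is indeed a codeword.


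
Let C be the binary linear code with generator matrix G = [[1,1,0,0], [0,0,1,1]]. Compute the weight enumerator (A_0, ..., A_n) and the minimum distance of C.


Weight distribution: A_0 = 1, A_2 = 2, A_4 = 1. Minimum distance d = 2.

Enumerate all 2^2 = 4 messages m ∈ F_2^2.
For each, compute codeword c = mG in F_2^4, then tally its weight.
  m = 00 → c = 0000, weight = 0.
  m = 10 → c = 1100, weight = 2.
  m = 01 → c = 0011, weight = 2.
  m = 11 → c = 1111, weight = 4.
Tally weights:
  weight 0: 1 codewords.
  weight 2: 2 codewords.
  weight 4: 1 codewords.
Minimum distance d = smallest w > 0 with A_w > 0 = 2.
Sanity: Σ A_w = 4 = 2^2 = 4 ✓.


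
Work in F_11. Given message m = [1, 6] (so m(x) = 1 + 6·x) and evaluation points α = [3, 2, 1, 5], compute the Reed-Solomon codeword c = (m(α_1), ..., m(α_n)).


c = [8, 2, 7, 9]

Message polynomial: m(x) = 1 + 6·x (mod 11).
For each evaluation point α_i, compute m(α_i) mod 11:
  α_1 = 3: Horner steps 6 → 8, so m(3) = 8.
  α_2 = 2: Horner steps 6 → 2, so m(2) = 2.
  α_3 = 1: Horner steps 6 → 7, so m(1) = 7.
  α_4 = 5: Horner steps 6 → 9, so m(5) = 9.
Codeword c = [8, 2, 7, 9] ∈ F_11^4.


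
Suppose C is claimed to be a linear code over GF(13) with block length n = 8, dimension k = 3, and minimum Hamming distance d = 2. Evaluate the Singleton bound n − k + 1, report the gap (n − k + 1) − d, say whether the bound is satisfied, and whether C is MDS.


Singleton RHS = n − k + 1 = 6, slack = 4, bound satisfied, not MDS.

Singleton bound: d ≤ n − k + 1.
Here n = 8, k = 3, so n − k + 1 = 6.
Given d = 2, check d ≤ 6: YES.
Slack = (n − k + 1) − d = 4.
The code is NOT MDS (slack = 4 > 0).
Description: the claimed parameters are [8, 3, 2]_13; such a code would be non-MDS.


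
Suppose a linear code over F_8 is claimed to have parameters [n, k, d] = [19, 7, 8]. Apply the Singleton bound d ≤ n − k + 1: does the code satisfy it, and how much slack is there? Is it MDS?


Singleton RHS = n − k + 1 = 13, slack = 5, bound satisfied, not MDS.

Singleton bound: d ≤ n − k + 1.
Here n = 19, k = 7, so n − k + 1 = 13.
Given d = 8, check d ≤ 13: YES.
Slack = (n − k + 1) − d = 5.
The code is NOT MDS (slack = 5 > 0).
Description: the claimed parameters are [19, 7, 8]_8; such a code would be non-MDS.


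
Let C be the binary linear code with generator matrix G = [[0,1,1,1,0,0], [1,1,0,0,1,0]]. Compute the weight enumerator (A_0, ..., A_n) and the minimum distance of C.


Weight distribution: A_0 = 1, A_3 = 2, A_4 = 1. Minimum distance d = 3.

Enumerate all 2^2 = 4 messages m ∈ F_2^2.
For each, compute codeword c = mG in F_2^6, then tally its weight.
  m = 00 → c = 000000, weight = 0.
  m = 10 → c = 011100, weight = 3.
  m = 01 → c = 110010, weight = 3.
  m = 11 → c = 101110, weight = 4.
Tally weights:
  weight 0: 1 codewords.
  weight 3: 2 codewords.
  weight 4: 1 codewords.
Minimum distance d = smallest w > 0 with A_w > 0 = 3.
Sanity: Σ A_w = 4 = 2^2 = 4 ✓.


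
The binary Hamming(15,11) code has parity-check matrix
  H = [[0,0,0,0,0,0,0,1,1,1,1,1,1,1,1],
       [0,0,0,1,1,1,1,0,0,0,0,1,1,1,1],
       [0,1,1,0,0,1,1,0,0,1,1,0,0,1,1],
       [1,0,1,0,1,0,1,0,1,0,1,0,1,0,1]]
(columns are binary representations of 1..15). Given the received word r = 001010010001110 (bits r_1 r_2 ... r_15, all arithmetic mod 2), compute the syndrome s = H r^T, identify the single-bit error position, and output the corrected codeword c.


s = (0, 0, 0, 1)^T, error position = 1, corrected codeword c = 101010010001110

Compute s = H r^T mod 2 one row at a time:
  s_1 = 1 + 0 + 0 + 0 + 1 + 1 + 1 + 0 = 4 ≡ 0 (mod 2).
  s_2 = 0 + 1 + 0 + 0 + 1 + 1 + 1 + 0 = 4 ≡ 0 (mod 2).
  s_3 = 0 + 1 + 0 + 0 + 0 + 0 + 1 + 0 = 2 ≡ 0 (mod 2).
  s_4 = 0 + 1 + 1 + 0 + 0 + 0 + 1 + 0 = 3 ≡ 1 (mod 2).
s = (0, 0, 0, 1)^T — this equals column 1 of H (binary 0001), so error is at position 1.
Correct: flip bit 1 of r = 001010010001110 to get c = 101010010001110.


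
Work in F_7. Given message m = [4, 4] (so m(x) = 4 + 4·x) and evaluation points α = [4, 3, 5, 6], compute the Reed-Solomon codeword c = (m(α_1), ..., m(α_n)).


c = [6, 2, 3, 0]

Message polynomial: m(x) = 4 + 4·x (mod 7).
For each evaluation point α_i, compute m(α_i) mod 7:
  α_1 = 4: Horner steps 4 → 6, so m(4) = 6.
  α_2 = 3: Horner steps 4 → 2, so m(3) = 2.
  α_3 = 5: Horner steps 4 → 3, so m(5) = 3.
  α_4 = 6: Horner steps 4 → 0, so m(6) = 0.
Codeword c = [6, 2, 3, 0] ∈ F_7^4.


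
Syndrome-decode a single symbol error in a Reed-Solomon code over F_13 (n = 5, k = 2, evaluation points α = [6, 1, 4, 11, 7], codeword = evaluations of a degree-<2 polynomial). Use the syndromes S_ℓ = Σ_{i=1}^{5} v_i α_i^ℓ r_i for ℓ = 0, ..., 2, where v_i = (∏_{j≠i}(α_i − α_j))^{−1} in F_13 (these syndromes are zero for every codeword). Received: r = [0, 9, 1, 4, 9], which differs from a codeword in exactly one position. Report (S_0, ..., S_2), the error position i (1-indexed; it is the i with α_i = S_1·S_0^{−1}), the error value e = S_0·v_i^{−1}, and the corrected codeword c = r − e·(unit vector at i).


S = (7, 10, 5), error at position 5, error magnitude e = 3, c = [0, 9, 1, 4, 6].

Step 1: column multipliers v_i = (∏_{j≠i}(α_i − α_j))^{−1} mod 13.
  i = 1 (α = 6): (6−1)(6−4)(6−11)(6−7) = 5·2·(−5)·(−1) = 50 ≡ 11, so v_1 = 11^{−1} = 6 (mod 13).
  i = 2 (α = 1): (1−6)(1−4)(1−11)(1−7) = (−5)·(−3)·(−10)·(−6) = 900 ≡ 3, so v_2 = 3^{−1} = 9 (mod 13).
  i = 3 (α = 4): (4−6)(4−1)(4−11)(4−7) = (−2)·3·(−7)·(−3) = −126 ≡ 4, so v_3 = 4^{−1} = 10 (mod 13).
  i = 4 (α = 11): (11−6)(11−1)(11−4)(11−7) = 5·10·7·4 = 1400 ≡ 9, so v_4 = 9^{−1} = 3 (mod 13).
  i = 5 (α = 7): (7−6)(7−1)(7−4)(7−11) = 1·6·3·(−4) = −72 ≡ 6, so v_5 = 6^{−1} = 11 (mod 13).
  v = [6, 9, 10, 3, 11].
Step 2: syndromes of r = [0, 9, 1, 4, 9] (all sums mod 13).
  S_0 = Σ v_i r_i = 6·0 + 9·9 + 10·1 + 3·4 + 11·9 = 202 ≡ 7.
  S_1 = Σ v_i α_i r_i = 6·6·0 + 9·1·9 + 10·4·1 + 3·11·4 + 11·7·9 = 946 ≡ 10.
  α_i^2 mod 13 = [10, 1, 3, 4, 10].
  S_2 = Σ v_i α_i^2 r_i = 6·10·0 + 9·1·9 + 10·3·1 + 3·4·4 + 11·10·9 = 1149 ≡ 5.
  S = (7, 10, 5) ≠ 0, so r is not a codeword (an error is present).
Step 3: locate the error. For a single error e at position i, S_ℓ = v_i·e·α_i^ℓ, so α_err = S_1/S_0.
  S_0^{−1} = 7^{−1} = 2 (mod 13), so α_err = 10·2 = 20 ≡ 7 = α_5. Error position i = 5.
  Consistency check: S_2/S_1 = 5·4 = 20 ≡ 7 = α_err ✓ (single-error assumption holds).
Step 4: error magnitude e = S_0/v_5 = S_0·∏_{j≠5}(α_5 − α_j) = 7·6 = 42 ≡ 3 (mod 13).
Step 5: correct position 5: c_5 = r_5 − e = 9 − 3 ≡ 6 (mod 13). Hence c = [0, 9, 1, 4, 6].
  Check: interpolating c through the α_i gives m(x) = 3 + 6·x (degree < 2) with m(α_i) = c_i for every i, so c is indeed a codeword.


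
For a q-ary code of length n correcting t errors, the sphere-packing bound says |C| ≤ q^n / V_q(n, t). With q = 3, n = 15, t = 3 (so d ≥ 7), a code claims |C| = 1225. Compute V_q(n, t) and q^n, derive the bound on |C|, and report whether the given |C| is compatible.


V_q(n, t) = 4091, q^n = 14348907, Hamming bound = 3507, |C| = 1225 ≤ bound (satisfied).

Step 1: Compute V_q(n, t) = Σ_{j=0}^3 C(n, j) (q−1)^j.
  j = 0: C(15,0)·(2)^0 = 1·1 = 1.
  j = 1: C(15,1)·(2)^1 = 15·2 = 30.
  j = 2: C(15,2)·(2)^2 = 105·4 = 420.
  j = 3: C(15,3)·(2)^3 = 455·8 = 3640.
  V_q(n, t) = 1 + 30 + 420 + 3640 = 4091.
Step 2: q^n = 3^15 = 14348907.
Step 3: Hamming bound ⌊q^n / V_q(n,t)⌋ = ⌊14348907/4091⌋ = 3507.
Step 4: Compare |C| = 1225 to 3507: satisfied.
The claimed |C| lies below the Hamming bound.


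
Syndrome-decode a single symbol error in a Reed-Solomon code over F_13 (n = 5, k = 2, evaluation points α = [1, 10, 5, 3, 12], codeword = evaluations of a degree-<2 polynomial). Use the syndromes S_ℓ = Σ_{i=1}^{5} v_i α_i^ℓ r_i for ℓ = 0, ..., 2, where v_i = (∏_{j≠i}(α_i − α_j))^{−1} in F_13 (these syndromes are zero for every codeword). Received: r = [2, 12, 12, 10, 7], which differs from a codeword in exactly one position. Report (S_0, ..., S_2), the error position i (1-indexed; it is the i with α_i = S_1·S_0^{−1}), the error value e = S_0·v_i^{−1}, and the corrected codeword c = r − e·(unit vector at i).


S = (1, 5, 12), error at position 3, error magnitude e = 7, c = [2, 12, 5, 10, 7].

Step 1: column multipliers v_i = (∏_{j≠i}(α_i − α_j))^{−1} mod 13.
  i = 1 (α = 1): (1−10)(1−5)(1−3)(1−12) = (−9)·(−4)·(−2)·(−11) = 792 ≡ 12, so v_1 = 12^{−1} = 12 (mod 13).
  i = 2 (α = 10): (10−1)(10−5)(10−3)(10−12) = 9·5·7·(−2) = −630 ≡ 7, so v_2 = 7^{−1} = 2 (mod 13).
  i = 3 (α = 5): (5−1)(5−10)(5−3)(5−12) = 4·(−5)·2·(−7) = 280 ≡ 7, so v_3 = 7^{−1} = 2 (mod 13).
  i = 4 (α = 3): (3−1)(3−10)(3−5)(3−12) = 2·(−7)·(−2)·(−9) = −252 ≡ 8, so v_4 = 8^{−1} = 5 (mod 13).
  i = 5 (α = 12): (12−1)(12−10)(12−5)(12−3) = 11·2·7·9 = 1386 ≡ 8, so v_5 = 8^{−1} = 5 (mod 13).
  v = [12, 2, 2, 5, 5].
Step 2: syndromes of r = [2, 12, 12, 10, 7] (all sums mod 13).
  S_0 = Σ v_i r_i = 12·2 + 2·12 + 2·12 + 5·10 + 5·7 = 157 ≡ 1.
  S_1 = Σ v_i α_i r_i = 12·1·2 + 2·10·12 + 2·5·12 + 5·3·10 + 5·12·7 = 954 ≡ 5.
  α_i^2 mod 13 = [1, 9, 12, 9, 1].
  S_2 = Σ v_i α_i^2 r_i = 12·1·2 + 2·9·12 + 2·12·12 + 5·9·10 + 5·1·7 = 1013 ≡ 12.
  S = (1, 5, 12) ≠ 0, so r is not a codeword (an error is present).
Step 3: locate the error. For a single error e at position i, S_ℓ = v_i·e·α_i^ℓ, so α_err = S_1/S_0.
  S_0^{−1} = 1^{−1} = 1 (mod 13), so α_err = 5·1 = 5 ≡ 5 = α_3. Error position i = 3.
  Consistency check: S_2/S_1 = 12·8 = 96 ≡ 5 = α_err ✓ (single-error assumption holds).
Step 4: error magnitude e = S_0/v_3 = S_0·∏_{j≠3}(α_3 − α_j) = 1·7 = 7 ≡ 7 (mod 13).
Step 5: correct position 3: c_3 = r_3 − e = 12 − 7 ≡ 5 (mod 13). Hence c = [2, 12, 5, 10, 7].
  Check: interpolating c through the α_i gives m(x) = 11 + 4·x (degree < 2) with m(α_i) = c_i for every i, so c is indeed a codeword.


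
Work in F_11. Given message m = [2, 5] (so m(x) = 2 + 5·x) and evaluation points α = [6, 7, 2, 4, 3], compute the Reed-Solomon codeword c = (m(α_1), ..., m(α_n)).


c = [10, 4, 1, 0, 6]

Message polynomial: m(x) = 2 + 5·x (mod 11).
For each evaluation point α_i, compute m(α_i) mod 11:
  α_1 = 6: Horner steps 5 → 10, so m(6) = 10.
  α_2 = 7: Horner steps 5 → 4, so m(7) = 4.
  α_3 = 2: Horner steps 5 → 1, so m(2) = 1.
  α_4 = 4: Horner steps 5 → 0, so m(4) = 0.
  α_5 = 3: Horner steps 5 → 6, so m(3) = 6.
Codeword c = [10, 4, 1, 0, 6] ∈ F_11^5.


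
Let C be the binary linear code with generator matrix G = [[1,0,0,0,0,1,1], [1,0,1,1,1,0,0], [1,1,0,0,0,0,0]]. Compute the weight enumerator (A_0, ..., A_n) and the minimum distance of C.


Weight distribution: A_0 = 1, A_2 = 1, A_3 = 2, A_4 = 2, A_5 = 1, A_7 = 1. Minimum distance d = 2.

Enumerate all 2^3 = 8 messages m ∈ F_2^3.
For each, compute codeword c = mG in F_2^7, then tally its weight.
  m = 000 → c = 0000000, weight = 0.
  m = 100 → c = 1000011, weight = 3.
  m = 010 → c = 1011100, weight = 4.
  m = 110 → c = 0011111, weight = 5.
  m = 001 → c = 1100000, weight = 2.
  m = 101 → c = 0100011, weight = 3.
  m = 011 → c = 0111100, weight = 4.
  m = 111 → c = 1111111, weight = 7.
Tally weights:
  weight 0: 1 codewords.
  weight 2: 1 codewords.
  weight 3: 2 codewords.
  weight 4: 2 codewords.
  weight 5: 1 codewords.
  weight 7: 1 codewords.
Minimum distance d = smallest w > 0 with A_w > 0 = 2.
Sanity: Σ A_w = 8 = 2^3 = 8 ✓.


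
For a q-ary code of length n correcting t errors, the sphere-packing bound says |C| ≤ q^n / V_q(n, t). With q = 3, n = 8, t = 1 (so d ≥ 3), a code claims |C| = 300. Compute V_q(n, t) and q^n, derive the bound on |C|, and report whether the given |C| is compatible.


V_q(n, t) = 17, q^n = 6561, Hamming bound = 385, |C| = 300 ≤ bound (satisfied).

Step 1: Compute V_q(n, t) = Σ_{j=0}^1 C(n, j) (q−1)^j.
  j = 0: C(8,0)·(2)^0 = 1·1 = 1.
  j = 1: C(8,1)·(2)^1 = 8·2 = 16.
  V_q(n, t) = 1 + 16 = 17.
Step 2: q^n = 3^8 = 6561.
Step 3: Hamming bound ⌊q^n / V_q(n,t)⌋ = ⌊6561/17⌋ = 385.
Step 4: Compare |C| = 300 to 385: satisfied.
The claimed |C| lies below the Hamming bound.


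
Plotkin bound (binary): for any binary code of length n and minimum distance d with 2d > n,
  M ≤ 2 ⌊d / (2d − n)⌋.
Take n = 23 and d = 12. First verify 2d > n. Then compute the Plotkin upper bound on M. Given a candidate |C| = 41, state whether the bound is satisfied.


Plotkin bound M ≤ 24; given |C| = 41 > bound (violated).

Check applicability: 2d = 24, n = 23.
2d − n = 1 > 0, so Plotkin applies.
Compute d/(2d−n) = 12/1 ≈ 12.0000.
⌊d/(2d−n)⌋ = 12.
Plotkin bound: M ≤ 2·12 = 24.
Given |C| = 41, check: VIOLATED.
This |C| is above the Plotkin bound, so no binary code with n = 23, d = 12 and 41 codewords exists.


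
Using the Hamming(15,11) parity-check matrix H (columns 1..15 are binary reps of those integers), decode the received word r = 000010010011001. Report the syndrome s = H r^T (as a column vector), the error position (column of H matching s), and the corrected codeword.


s = (0, 1, 0, 1)^T, error position = 5, corrected codeword c = 000000010011001

Compute s = H r^T mod 2 one row at a time:
  s_1 = 1 + 0 + 0 + 1 + 1 + 0 + 0 + 1 = 4 ≡ 0 (mod 2).
  s_2 = 0 + 1 + 0 + 0 + 1 + 0 + 0 + 1 = 3 ≡ 1 (mod 2).
  s_3 = 0 + 0 + 0 + 0 + 0 + 1 + 0 + 1 = 2 ≡ 0 (mod 2).
  s_4 = 0 + 0 + 1 + 0 + 0 + 1 + 0 + 1 = 3 ≡ 1 (mod 2).
s = (0, 1, 0, 1)^T — this equals column 5 of H (binary 0101), so error is at position 5.
Correct: flip bit 5 of r = 000010010011001 to get c = 000000010011001.


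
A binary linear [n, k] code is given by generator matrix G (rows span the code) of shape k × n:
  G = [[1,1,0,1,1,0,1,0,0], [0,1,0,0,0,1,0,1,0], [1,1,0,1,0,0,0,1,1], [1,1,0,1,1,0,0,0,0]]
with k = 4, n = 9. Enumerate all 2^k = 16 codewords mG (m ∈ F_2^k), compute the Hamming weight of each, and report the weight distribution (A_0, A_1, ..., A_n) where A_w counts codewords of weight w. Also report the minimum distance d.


Weight distribution: A_0 = 1, A_1 = 1, A_3 = 2, A_4 = 5, A_5 = 5, A_6 = 2. Minimum distance d = 1.

Enumerate all 2^4 = 16 messages m ∈ F_2^4.
For each, compute codeword c = mG in F_2^9, then tally its weight.
  m = 0000 → c = 000000000, weight = 0.
  m = 1000 → c = 110110100, weight = 5.
  m = 0100 → c = 010001010, weight = 3.
  m = 1100 → c = 100111110, weight = 6.
  m = 0010 → c = 110100011, weight = 5.
  m = 1010 → c = 000010111, weight = 4.
  m = 0110 → c = 100101001, weight = 4.
  m = 1110 → c = 010011101, weight = 5.
  m = 0001 → c = 110110000, weight = 4.
  m = 1001 → c = 000000100, weight = 1.
  m = 0101 → c = 100111010, weight = 5.
  m = 1101 → c = 010001110, weight = 4.
  m = 0011 → c = 000010011, weight = 3.
  m = 1011 → c = 110100111, weight = 6.
  m = 0111 → c = 010011001, weight = 4.
  m = 1111 → c = 100101101, weight = 5.
Tally weights:
  weight 0: 1 codewords.
  weight 1: 1 codewords.
  weight 3: 2 codewords.
  weight 4: 5 codewords.
  weight 5: 5 codewords.
  weight 6: 2 codewords.
Minimum distance d = smallest w > 0 with A_w > 0 = 1.
Sanity: Σ A_w = 16 = 2^4 = 16 ✓.


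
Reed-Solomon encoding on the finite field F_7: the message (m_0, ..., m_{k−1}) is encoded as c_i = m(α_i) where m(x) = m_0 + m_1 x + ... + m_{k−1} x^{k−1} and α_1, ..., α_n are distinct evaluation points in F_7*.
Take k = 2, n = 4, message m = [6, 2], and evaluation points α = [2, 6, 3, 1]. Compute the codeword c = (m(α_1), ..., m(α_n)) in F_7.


c = [3, 4, 5, 1]

Message polynomial: m(x) = 6 + 2·x (mod 7).
For each evaluation point α_i, compute m(α_i) mod 7:
  α_1 = 2: Horner steps 2 → 3, so m(2) = 3.
  α_2 = 6: Horner steps 2 → 4, so m(6) = 4.
  α_3 = 3: Horner steps 2 → 5, so m(3) = 5.
  α_4 = 1: Horner steps 2 → 1, so m(1) = 1.
Codeword c = [3, 4, 5, 1] ∈ F_7^4.


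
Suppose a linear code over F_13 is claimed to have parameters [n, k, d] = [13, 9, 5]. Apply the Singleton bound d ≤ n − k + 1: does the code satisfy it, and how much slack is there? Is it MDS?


Singleton RHS = n − k + 1 = 5, slack = 0, bound satisfied, MDS.

Singleton bound: d ≤ n − k + 1.
Here n = 13, k = 9, so n − k + 1 = 5.
Given d = 5, check d ≤ 5: YES.
Slack = (n − k + 1) − d = 0.
The code is MDS (slack = 0).
Description: the claimed parameters are [13, 9, 5]_13; such a code would be MDS (meets Singleton bound).


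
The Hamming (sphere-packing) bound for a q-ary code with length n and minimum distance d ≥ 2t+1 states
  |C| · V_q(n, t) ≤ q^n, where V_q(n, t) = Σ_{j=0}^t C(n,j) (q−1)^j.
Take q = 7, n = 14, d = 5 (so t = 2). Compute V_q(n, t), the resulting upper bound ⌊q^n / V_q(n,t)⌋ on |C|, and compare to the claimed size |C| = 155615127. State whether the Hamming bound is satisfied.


V_q(n, t) = 3361, q^n = 678223072849, Hamming bound = 201792047, |C| = 155615127 ≤ bound (satisfied).

Step 1: Compute V_q(n, t) = Σ_{j=0}^2 C(n, j) (q−1)^j.
  j = 0: C(14,0)·(6)^0 = 1·1 = 1.
  j = 1: C(14,1)·(6)^1 = 14·6 = 84.
  j = 2: C(14,2)·(6)^2 = 91·36 = 3276.
  V_q(n, t) = 1 + 84 + 3276 = 3361.
Step 2: q^n = 7^14 = 678223072849.
Step 3: Hamming bound ⌊q^n / V_q(n,t)⌋ = ⌊678223072849/3361⌋ = 201792047.
Step 4: Compare |C| = 155615127 to 201792047: satisfied.
The claimed |C| lies below the Hamming bound.


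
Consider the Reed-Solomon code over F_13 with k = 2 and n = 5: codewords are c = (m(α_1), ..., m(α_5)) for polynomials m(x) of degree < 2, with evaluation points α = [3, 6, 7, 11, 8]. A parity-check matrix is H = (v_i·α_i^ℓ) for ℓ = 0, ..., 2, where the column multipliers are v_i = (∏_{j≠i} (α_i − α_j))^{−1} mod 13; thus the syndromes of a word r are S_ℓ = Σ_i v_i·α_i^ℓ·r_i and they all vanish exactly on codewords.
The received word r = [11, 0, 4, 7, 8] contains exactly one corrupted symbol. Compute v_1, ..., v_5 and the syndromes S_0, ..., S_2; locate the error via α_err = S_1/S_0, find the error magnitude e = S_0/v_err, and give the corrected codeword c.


S = (3, 9, 1), error at position 1, error magnitude e = 10, c = [1, 0, 4, 7, 8].

Step 1: column multipliers v_i = (∏_{j≠i}(α_i − α_j))^{−1} mod 13.
  i = 1 (α = 3): (3−6)(3−7)(3−11)(3−8) = (−3)·(−4)·(−8)·(−5) = 480 ≡ 12, so v_1 = 12^{−1} = 12 (mod 13).
  i = 2 (α = 6): (6−3)(6−7)(6−11)(6−8) = 3·(−1)·(−5)·(−2) = −30 ≡ 9, so v_2 = 9^{−1} = 3 (mod 13).
  i = 3 (α = 7): (7−3)(7−6)(7−11)(7−8) = 4·1·(−4)·(−1) = 16 ≡ 3, so v_3 = 3^{−1} = 9 (mod 13).
  i = 4 (α = 11): (11−3)(11−6)(11−7)(11−8) = 8·5·4·3 = 480 ≡ 12, so v_4 = 12^{−1} = 12 (mod 13).
  i = 5 (α = 8): (8−3)(8−6)(8−7)(8−11) = 5·2·1·(−3) = −30 ≡ 9, so v_5 = 9^{−1} = 3 (mod 13).
  v = [12, 3, 9, 12, 3].
Step 2: syndromes of r = [11, 0, 4, 7, 8] (all sums mod 13).
  S_0 = Σ v_i r_i = 12·11 + 3·0 + 9·4 + 12·7 + 3·8 = 276 ≡ 3.
  S_1 = Σ v_i α_i r_i = 12·3·11 + 3·6·0 + 9·7·4 + 12·11·7 + 3·8·8 = 1764 ≡ 9.
  α_i^2 mod 13 = [9, 10, 10, 4, 12].
  S_2 = Σ v_i α_i^2 r_i = 12·9·11 + 3·10·0 + 9·10·4 + 12·4·7 + 3·12·8 = 2172 ≡ 1.
  S = (3, 9, 1) ≠ 0, so r is not a codeword (an error is present).
Step 3: locate the error. For a single error e at position i, S_ℓ = v_i·e·α_i^ℓ, so α_err = S_1/S_0.
  S_0^{−1} = 3^{−1} = 9 (mod 13), so α_err = 9·9 = 81 ≡ 3 = α_1. Error position i = 1.
  Consistency check: S_2/S_1 = 1·3 = 3 ≡ 3 = α_err ✓ (single-error assumption holds).
Step 4: error magnitude e = S_0/v_1 = S_0·∏_{j≠1}(α_1 − α_j) = 3·12 = 36 ≡ 10 (mod 13).
Step 5: correct position 1: c_1 = r_1 − e = 11 − 10 ≡ 1 (mod 13). Hence c = [1, 0, 4, 7, 8].
  Check: interpolating c through the α_i gives m(x) = 2 + 4·x (degree < 2) with m(α_i) = c_i for every i, so c is indeed a codeword.


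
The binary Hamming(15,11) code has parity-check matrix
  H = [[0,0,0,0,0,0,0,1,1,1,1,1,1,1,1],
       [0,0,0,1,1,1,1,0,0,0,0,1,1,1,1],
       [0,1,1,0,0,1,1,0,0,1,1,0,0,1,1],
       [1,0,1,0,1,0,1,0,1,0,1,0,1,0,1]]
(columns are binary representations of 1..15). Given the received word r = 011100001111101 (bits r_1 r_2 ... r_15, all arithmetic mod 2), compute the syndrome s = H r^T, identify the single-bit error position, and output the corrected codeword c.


s = (0, 0, 1, 1)^T, error position = 3, corrected codeword c = 010100001111101

Compute s = H r^T mod 2 one row at a time:
  s_1 = 0 + 1 + 1 + 1 + 1 + 1 + 0 + 1 = 6 ≡ 0 (mod 2).
  s_2 = 1 + 0 + 0 + 0 + 1 + 1 + 0 + 1 = 4 ≡ 0 (mod 2).
  s_3 = 1 + 1 + 0 + 0 + 1 + 1 + 0 + 1 = 5 ≡ 1 (mod 2).
  s_4 = 0 + 1 + 0 + 0 + 1 + 1 + 1 + 1 = 5 ≡ 1 (mod 2).
s = (0, 0, 1, 1)^T — this equals column 3 of H (binary 0011), so error is at position 3.
Correct: flip bit 3 of r = 011100001111101 to get c = 010100001111101.


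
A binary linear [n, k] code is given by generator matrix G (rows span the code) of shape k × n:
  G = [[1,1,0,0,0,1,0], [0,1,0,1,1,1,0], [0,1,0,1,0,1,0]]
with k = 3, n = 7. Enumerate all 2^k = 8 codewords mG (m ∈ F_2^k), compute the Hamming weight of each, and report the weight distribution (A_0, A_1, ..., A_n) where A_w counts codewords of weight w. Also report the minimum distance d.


Weight distribution: A_0 = 1, A_1 = 1, A_2 = 1, A_3 = 3, A_4 = 2. Minimum distance d = 1.

Enumerate all 2^3 = 8 messages m ∈ F_2^3.
For each, compute codeword c = mG in F_2^7, then tally its weight.
  m = 000 → c = 0000000, weight = 0.
  m = 100 → c = 1100010, weight = 3.
  m = 010 → c = 0101110, weight = 4.
  m = 110 → c = 1001100, weight = 3.
  m = 001 → c = 0101010, weight = 3.
  m = 101 → c = 1001000, weight = 2.
  m = 011 → c = 0000100, weight = 1.
  m = 111 → c = 1100110, weight = 4.
Tally weights:
  weight 0: 1 codewords.
  weight 1: 1 codewords.
  weight 2: 1 codewords.
  weight 3: 3 codewords.
  weight 4: 2 codewords.
Minimum distance d = smallest w > 0 with A_w > 0 = 1.
Sanity: Σ A_w = 8 = 2^3 = 8 ✓.


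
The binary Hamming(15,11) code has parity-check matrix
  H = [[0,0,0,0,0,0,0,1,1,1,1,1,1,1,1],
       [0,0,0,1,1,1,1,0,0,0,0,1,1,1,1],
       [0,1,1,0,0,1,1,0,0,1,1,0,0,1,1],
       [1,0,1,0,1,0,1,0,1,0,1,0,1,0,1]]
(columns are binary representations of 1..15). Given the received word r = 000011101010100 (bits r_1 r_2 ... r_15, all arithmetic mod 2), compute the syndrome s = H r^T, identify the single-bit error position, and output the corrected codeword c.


s = (1, 0, 1, 1)^T, error position = 11, corrected codeword c = 000011101000100

Compute s = H r^T mod 2 one row at a time:
  s_1 = 0 + 1 + 0 + 1 + 0 + 1 + 0 + 0 = 3 ≡ 1 (mod 2).
  s_2 = 0 + 1 + 1 + 1 + 0 + 1 + 0 + 0 = 4 ≡ 0 (mod 2).
  s_3 = 0 + 0 + 1 + 1 + 0 + 1 + 0 + 0 = 3 ≡ 1 (mod 2).
  s_4 = 0 + 0 + 1 + 1 + 1 + 1 + 1 + 0 = 5 ≡ 1 (mod 2).
s = (1, 0, 1, 1)^T — this equals column 11 of H (binary 1011), so error is at position 11.
Correct: flip bit 11 of r = 000011101010100 to get c = 000011101000100.


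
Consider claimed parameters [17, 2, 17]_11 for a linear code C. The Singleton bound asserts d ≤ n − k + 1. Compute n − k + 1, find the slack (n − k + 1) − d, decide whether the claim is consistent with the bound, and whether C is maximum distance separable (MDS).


Singleton RHS = n − k + 1 = 16, slack = -1, bound violated (no such code; not MDS).

Singleton bound: d ≤ n − k + 1.
Here n = 17, k = 2, so n − k + 1 = 16.
Given d = 17, check d ≤ 16: NO.
Slack = (n − k + 1) − d = -1.
The slack is negative: d = 17 exceeds n − k + 1 = 16 by 1, so the Singleton bound is violated and no linear [17, 2, 17]_11 code can exist. In particular it is not MDS (MDS requires d = n − k + 1 exactly).
Description: the claimed parameters are [17, 2, 17]_11; such a code would be impossible (violates the Singleton bound).


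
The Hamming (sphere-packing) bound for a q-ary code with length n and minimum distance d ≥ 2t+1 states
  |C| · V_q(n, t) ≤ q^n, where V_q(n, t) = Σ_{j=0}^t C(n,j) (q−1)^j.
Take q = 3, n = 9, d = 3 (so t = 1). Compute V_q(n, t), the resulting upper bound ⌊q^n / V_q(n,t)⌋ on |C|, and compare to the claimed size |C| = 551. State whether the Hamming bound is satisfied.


V_q(n, t) = 19, q^n = 19683, Hamming bound = 1035, |C| = 551 ≤ bound (satisfied).

Step 1: Compute V_q(n, t) = Σ_{j=0}^1 C(n, j) (q−1)^j.
  j = 0: C(9,0)·(2)^0 = 1·1 = 1.
  j = 1: C(9,1)·(2)^1 = 9·2 = 18.
  V_q(n, t) = 1 + 18 = 19.
Step 2: q^n = 3^9 = 19683.
Step 3: Hamming bound ⌊q^n / V_q(n,t)⌋ = ⌊19683/19⌋ = 1035.
Step 4: Compare |C| = 551 to 1035: satisfied.
The claimed |C| lies below the Hamming bound.


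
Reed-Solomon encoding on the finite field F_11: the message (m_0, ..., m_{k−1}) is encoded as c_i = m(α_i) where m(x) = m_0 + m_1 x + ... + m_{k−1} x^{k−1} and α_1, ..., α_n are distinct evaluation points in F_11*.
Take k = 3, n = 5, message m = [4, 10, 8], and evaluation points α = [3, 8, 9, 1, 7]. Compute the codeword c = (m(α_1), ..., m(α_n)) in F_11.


c = [7, 2, 5, 0, 4]

Message polynomial: m(x) = 4 + 10·x + 8·x^2 (mod 11).
For each evaluation point α_i, compute m(α_i) mod 11:
  α_1 = 3: Horner steps 8 → 1 → 7, so m(3) = 7.
  α_2 = 8: Horner steps 8 → 8 → 2, so m(8) = 2.
  α_3 = 9: Horner steps 8 → 5 → 5, so m(9) = 5.
  α_4 = 1: Horner steps 8 → 7 → 0, so m(1) = 0.
  α_5 = 7: Horner steps 8 → 0 → 4, so m(7) = 4.
Codeword c = [7, 2, 5, 0, 4] ∈ F_11^5.


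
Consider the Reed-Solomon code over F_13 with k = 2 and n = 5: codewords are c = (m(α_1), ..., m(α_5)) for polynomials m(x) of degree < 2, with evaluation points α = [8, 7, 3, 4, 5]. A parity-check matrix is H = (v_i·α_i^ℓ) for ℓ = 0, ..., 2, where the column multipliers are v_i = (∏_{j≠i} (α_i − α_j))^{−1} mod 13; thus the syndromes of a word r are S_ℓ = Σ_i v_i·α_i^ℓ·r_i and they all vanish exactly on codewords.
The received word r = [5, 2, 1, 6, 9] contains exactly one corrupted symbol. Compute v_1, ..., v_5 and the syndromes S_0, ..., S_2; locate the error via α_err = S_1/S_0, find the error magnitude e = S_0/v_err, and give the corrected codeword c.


S = (11, 7, 8), error at position 3, error magnitude e = 11, c = [5, 2, 3, 6, 9].

Step 1: column multipliers v_i = (∏_{j≠i}(α_i − α_j))^{−1} mod 13.
  i = 1 (α = 8): (8−7)(8−3)(8−4)(8−5) = 1·5·4·3 = 60 ≡ 8, so v_1 = 8^{−1} = 5 (mod 13).
  i = 2 (α = 7): (7−8)(7−3)(7−4)(7−5) = (−1)·4·3·2 = −24 ≡ 2, so v_2 = 2^{−1} = 7 (mod 13).
  i = 3 (α = 3): (3−8)(3−7)(3−4)(3−5) = (−5)·(−4)·(−1)·(−2) = 40 ≡ 1, so v_3 = 1^{−1} = 1 (mod 13).
  i = 4 (α = 4): (4−8)(4−7)(4−3)(4−5) = (−4)·(−3)·1·(−1) = −12 ≡ 1, so v_4 = 1^{−1} = 1 (mod 13).
  i = 5 (α = 5): (5−8)(5−7)(5−3)(5−4) = (−3)·(−2)·2·1 = 12 ≡ 12, so v_5 = 12^{−1} = 12 (mod 13).
  v = [5, 7, 1, 1, 12].
Step 2: syndromes of r = [5, 2, 1, 6, 9] (all sums mod 13).
  S_0 = Σ v_i r_i = 5·5 + 7·2 + 1·1 + 1·6 + 12·9 = 154 ≡ 11.
  S_1 = Σ v_i α_i r_i = 5·8·5 + 7·7·2 + 1·3·1 + 1·4·6 + 12·5·9 = 865 ≡ 7.
  α_i^2 mod 13 = [12, 10, 9, 3, 12].
  S_2 = Σ v_i α_i^2 r_i = 5·12·5 + 7·10·2 + 1·9·1 + 1·3·6 + 12·12·9 = 1763 ≡ 8.
  S = (11, 7, 8) ≠ 0, so r is not a codeword (an error is present).
Step 3: locate the error. For a single error e at position i, S_ℓ = v_i·e·α_i^ℓ, so α_err = S_1/S_0.
  S_0^{−1} = 11^{−1} = 6 (mod 13), so α_err = 7·6 = 42 ≡ 3 = α_3. Error position i = 3.
  Consistency check: S_2/S_1 = 8·2 = 16 ≡ 3 = α_err ✓ (single-error assumption holds).
Step 4: error magnitude e = S_0/v_3 = S_0·∏_{j≠3}(α_3 − α_j) = 11·1 = 11 ≡ 11 (mod 13).
Step 5: correct position 3: c_3 = r_3 − e = 1 − 11 ≡ 3 (mod 13). Hence c = [5, 2, 3, 6, 9].
  Check: interpolating c through the α_i gives m(x) = 7 + 3·x (degree < 2) with m(α_i) = c_i for every i, so c is indeed a codeword.


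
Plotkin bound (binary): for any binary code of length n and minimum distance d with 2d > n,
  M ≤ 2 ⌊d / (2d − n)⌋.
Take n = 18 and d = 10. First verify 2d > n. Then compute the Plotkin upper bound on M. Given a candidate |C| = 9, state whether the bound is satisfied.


Plotkin bound M ≤ 10; given |C| = 9 ≤ bound (satisfied).

Check applicability: 2d = 20, n = 18.
2d − n = 2 > 0, so Plotkin applies.
Compute d/(2d−n) = 10/2 ≈ 5.0000.
⌊d/(2d−n)⌋ = 5.
Plotkin bound: M ≤ 2·5 = 10.
Given |C| = 9, check: satisfied.
This |C| is below the Plotkin bound.
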